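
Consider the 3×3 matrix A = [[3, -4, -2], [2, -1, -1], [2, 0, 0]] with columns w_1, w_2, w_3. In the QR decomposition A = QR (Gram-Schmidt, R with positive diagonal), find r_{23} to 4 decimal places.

r_{23} = 1.0311

w_1 = (3, 2, 2); ‖w_1‖ = 4.1231, so e_1 = (0.7276, 0.4851, 0.4851).
e_1·w_2 = 0.7276·(-4) + 0.4851·(-1) + 0.4851·0 = -3.3955.
u_2 = w_2 + 3.3955·e_1 = (-1.5294, 0.6471, 1.6471).
‖u_2‖ = 2.3389, so e_2 = (-0.6539, 0.2766, 0.7042).
r_{23} = e_2·w_3 = 1.0311.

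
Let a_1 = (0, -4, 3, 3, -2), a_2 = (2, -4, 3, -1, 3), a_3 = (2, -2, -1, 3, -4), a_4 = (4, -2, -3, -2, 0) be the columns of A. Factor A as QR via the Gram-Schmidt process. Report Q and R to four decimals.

Q = [[0.0000, 0.3521, 0.7862, -0.4318], [-0.6489, -0.4077, -0.2081, -0.5459], [0.4867, 0.3058, -0.5111, -0.3503], [0.4867, -0.3984, 0.0514, -0.5622], [-0.3244, 0.6764, -0.2734, -0.2770]], R = [[6.1644, 2.5955, 3.5689, -1.1355], [0.0000, 5.6801, -2.6871, 2.1034], [0.0000, 0.0000, 3.7473, 4.9915], [0.0000, 0.0000, 0.0000, 1.5399]]

a_1 = (0, -4, 3, 3, -2); ‖a_1‖ = 6.1644, so e_1 = (0.0000, -0.6489, 0.4867, 0.4867, -0.3244).
e_1·a_2 = 0.0000·2 + (-0.6489)·(-4) + 0.4867·3 + 0.4867·(-1) + (-0.3244)·3 = 2.5955.
u_2 = a_2 − 2.5955·e_1 = (2.0000, -2.3158, 1.7368, -2.2632, 3.8421).
‖u_2‖ = 5.6801, so e_2 = (0.3521, -0.4077, 0.3058, -0.3984, 0.6764).
e_1·a_3 = 0.0000·2 + (-0.6489)·(-2) + 0.4867·(-1) + 0.4867·3 + (-0.3244)·(-4) = 3.5689; e_2·a_3 = 0.3521·2 + (-0.4077)·(-2) + 0.3058·(-1) + (-0.3984)·3 + 0.6764·(-4) = -2.6871.
u_3 = a_3 − 3.5689·e_1 + 2.6871·e_2 = (2.9462, -0.7798, -1.9152, 0.1925, -1.0245).
‖u_3‖ = 3.7473, so e_3 = (0.7862, -0.2081, -0.5111, 0.0514, -0.2734).
e_1·a_4 = 0.0000·4 + (-0.6489)·(-2) + 0.4867·(-3) + 0.4867·(-2) + (-0.3244)·0 = -1.1355; e_2·a_4 = 0.3521·4 + (-0.4077)·(-2) + 0.3058·(-3) + (-0.3984)·(-2) + 0.6764·0 = 2.1034; e_3·a_4 = 0.7862·4 + (-0.2081)·(-2) + (-0.5111)·(-3) + 0.0514·(-2) + (-0.2734)·0 = 4.9915.
u_4 = a_4 + 1.1355·e_1 − 2.1034·e_2 − 4.9915·e_3 = (-0.6650, -0.8406, -0.5395, -0.8657, -0.4266).
‖u_4‖ = 1.5399, so e_4 = (-0.4318, -0.5459, -0.3503, -0.5622, -0.2770).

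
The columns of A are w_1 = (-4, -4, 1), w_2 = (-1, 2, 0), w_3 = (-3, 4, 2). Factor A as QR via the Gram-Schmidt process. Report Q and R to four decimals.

Q = [[-0.6963, -0.6988, 0.1638], [-0.6963, 0.7130, 0.0819], [0.1741, 0.0570, 0.9831]], R = [[5.7446, -0.6963, -0.3482], [0.0000, 2.1249, 5.0627], [0.0000, 0.0000, 1.8023]]

e_1 = w_1/‖w_1‖ = (-4, -4, 1)/5.7446 = (-0.6963, -0.6963, 0.1741).
r_{12} = e_1·w_2 = -0.6963.
u_2 = w_2 + 0.6963·e_1 = (-1.4848, 1.5152, 0.1212).
‖u_2‖ = 2.1249, so e_2 = (-0.6988, 0.7130, 0.0570).
r_{13} = e_1·w_3 = -0.3482; r_{23} = e_2·w_3 = 5.0627.
u_3 = w_3 + 0.3482·e_1 − 5.0627·e_2 = (0.2953, 0.1477, 1.7718).
‖u_3‖ = 1.8023, so e_3 = (0.1638, 0.0819, 0.9831).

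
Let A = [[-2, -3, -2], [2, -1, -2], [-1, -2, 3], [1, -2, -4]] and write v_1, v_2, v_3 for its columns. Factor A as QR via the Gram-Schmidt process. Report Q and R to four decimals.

Q = [[-0.6325, -0.5433, -0.3955], [0.6325, -0.4445, 0.1891], [-0.3162, -0.3951, 0.8339], [0.3162, -0.5926, -0.3353]], R = [[3.1623, 1.2649, -2.2136], [0.0000, 4.0497, 3.1607], [0.0000, 0.0000, 4.2556]]

v_1 = (-2, 2, -1, 1); ‖v_1‖ = 3.1623, so q_1 = (-0.6325, 0.6325, -0.3162, 0.3162).
q_1·v_2 = (-0.6325)·(-3) + 0.6325·(-1) + (-0.3162)·(-2) + 0.3162·(-2) = 1.2649.
u_2 = v_2 − 1.2649·q_1 = (-2.2000, -1.8000, -1.6000, -2.4000).
‖u_2‖ = 4.0497, so q_2 = (-0.5433, -0.4445, -0.3951, -0.5926).
q_1·v_3 = (-0.6325)·(-2) + 0.6325·(-2) + (-0.3162)·3 + 0.3162·(-4) = -2.2136; q_2·v_3 = (-0.5433)·(-2) + (-0.4445)·(-2) + (-0.3951)·3 + (-0.5926)·(-4) = 3.1607.
u_3 = v_3 + 2.2136·q_1 − 3.1607·q_2 = (-1.6829, 0.8049, 3.5488, -1.4268).
‖u_3‖ = 4.2556, so q_3 = (-0.3955, 0.1891, 0.8339, -0.3353).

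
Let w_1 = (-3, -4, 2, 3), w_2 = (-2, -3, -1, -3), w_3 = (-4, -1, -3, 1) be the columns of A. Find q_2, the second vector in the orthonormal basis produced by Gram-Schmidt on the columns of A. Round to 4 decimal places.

q_1 = w_1/‖w_1‖ = (-3, -4, 2, 3)/6.1644 = (-0.4867, -0.6489, 0.3244, 0.4867).
r_{12} = q_1·w_2 = 1.1355.
u_2 = w_2 − 1.1355·q_1 = (-1.4474, -2.2632, -1.3684, -3.5526).
‖u_2‖ = 4.6595, so q_2 = (-0.3106, -0.4857, -0.2937, -0.7625).

q_2 = (-0.3106, -0.4857, -0.2937, -0.7625)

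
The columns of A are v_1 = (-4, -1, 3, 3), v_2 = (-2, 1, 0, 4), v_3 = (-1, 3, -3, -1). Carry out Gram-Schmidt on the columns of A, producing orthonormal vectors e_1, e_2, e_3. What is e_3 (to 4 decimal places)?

e_3 = (-0.6840, 0.4848, -0.2872, -0.4632)

v_1 = (-4, -1, 3, 3); ‖v_1‖ = 5.9161, so e_1 = (-0.6761, -0.1690, 0.5071, 0.5071).
e_1·v_2 = (-0.6761)·(-2) + (-0.1690)·1 + 0.5071·0 + 0.5071·4 = 3.2116.
u_2 = v_2 − 3.2116·e_1 = (0.1714, 1.5429, -1.6286, 2.3714).
‖u_2‖ = 3.2689, so e_2 = (0.0524, 0.4720, -0.4982, 0.7255).
e_1·v_3 = (-0.6761)·(-1) + (-0.1690)·3 + 0.5071·(-3) + 0.5071·(-1) = -1.8593; e_2·v_3 = 0.0524·(-1) + 0.4720·3 + (-0.4982)·(-3) + 0.7255·(-1) = 2.1327.
u_3 = v_3 + 1.8593·e_1 − 2.1327·e_2 = (-2.3690, 1.6791, -0.9947, -1.6043).
‖u_3‖ = 3.4633, so e_3 = (-0.6840, 0.4848, -0.2872, -0.4632).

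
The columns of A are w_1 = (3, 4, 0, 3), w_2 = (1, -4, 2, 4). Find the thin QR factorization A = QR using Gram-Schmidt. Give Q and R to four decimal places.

Q = [[0.5145, 0.1790], [0.6860, -0.6385], [0.0000, 0.3289], [0.5145, 0.6724]], R = [[5.8310, -0.1715], [0.0000, 6.0803]]

q_1 = w_1/‖w_1‖ = (3, 4, 0, 3)/5.8310 = (0.5145, 0.6860, 0.0000, 0.5145).
r_{12} = q_1·w_2 = -0.1715.
u_2 = w_2 + 0.1715·q_1 = (1.0882, -3.8824, 2.0000, 4.0882).
‖u_2‖ = 6.0803, so q_2 = (0.1790, -0.6385, 0.3289, 0.6724).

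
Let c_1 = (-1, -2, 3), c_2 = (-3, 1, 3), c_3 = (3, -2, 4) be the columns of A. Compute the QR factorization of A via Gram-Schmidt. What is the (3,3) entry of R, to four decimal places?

r_{33} = 3.3374

c_1 = (-1, -2, 3); ‖c_1‖ = 3.7417, so e_1 = (-0.2673, -0.5345, 0.8018).
e_1·c_2 = (-0.2673)·(-3) + (-0.5345)·1 + 0.8018·3 = 2.6726.
u_2 = c_2 − 2.6726·e_1 = (-2.2857, 2.4286, 0.8571).
‖u_2‖ = 3.4434, so e_2 = (-0.6638, 0.7053, 0.2489).
e_1·c_3 = (-0.2673)·3 + (-0.5345)·(-2) + 0.8018·4 = 3.4744; e_2·c_3 = (-0.6638)·3 + 0.7053·(-2) + 0.2489·4 = -2.4062.
u_3 = c_3 − 3.4744·e_1 + 2.4062·e_2 = (2.3313, 1.5542, 1.8133).
r_{33} = ‖u_3‖ = 3.3374.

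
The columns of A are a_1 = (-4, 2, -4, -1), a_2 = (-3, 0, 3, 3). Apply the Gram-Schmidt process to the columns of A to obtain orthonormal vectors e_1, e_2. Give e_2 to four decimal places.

e_2 = (-0.6427, 0.0313, 0.5173, 0.5643)

a_1 = (-4, 2, -4, -1); ‖a_1‖ = 6.0828, so e_1 = (-0.6576, 0.3288, -0.6576, -0.1644).
e_1·a_2 = (-0.6576)·(-3) + 0.3288·0 + (-0.6576)·3 + (-0.1644)·3 = -0.4932.
u_2 = a_2 + 0.4932·e_1 = (-3.3243, 0.1622, 2.6757, 2.9189).
‖u_2‖ = 5.1727, so e_2 = (-0.6427, 0.0313, 0.5173, 0.5643).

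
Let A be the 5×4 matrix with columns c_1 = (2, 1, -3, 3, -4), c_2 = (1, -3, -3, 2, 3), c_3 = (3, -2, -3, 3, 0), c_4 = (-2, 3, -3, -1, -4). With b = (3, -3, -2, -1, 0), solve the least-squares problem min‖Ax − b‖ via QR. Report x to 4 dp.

x = (-3.3002, -2.3857, 5.0344, 1.3677)

c_1 = (2, 1, -3, 3, -4); ‖c_1‖ = 6.2450, so q_1 = (0.3203, 0.1601, -0.4804, 0.4804, -0.6405).
q_1·c_2 = 0.3203·1 + 0.1601·(-3) + (-0.4804)·(-3) + 0.4804·2 + (-0.6405)·3 = 0.3203.
u_2 = c_2 − 0.3203·q_1 = (0.8974, -3.0513, -2.8462, 1.8462, 3.2051).
‖u_2‖ = 5.6478, so q_2 = (0.1589, -0.5403, -0.5039, 0.3269, 0.5675).
q_1·c_3 = 0.3203·3 + 0.1601·(-2) + (-0.4804)·(-3) + 0.4804·3 + (-0.6405)·0 = 3.5228; q_2·c_3 = 0.1589·3 + (-0.5403)·(-2) + (-0.5039)·(-3) + 0.3269·3 + 0.5675·0 = 4.0497.
u_3 = c_3 − 3.5228·q_1 − 4.0497·q_2 = (1.2283, -0.3762, 0.7331, -0.0161, -0.0418).
‖u_3‖ = 1.4798, so q_3 = (0.8301, -0.2542, 0.4954, -0.0109, -0.0282).
q_1·c_4 = 0.3203·(-2) + 0.1601·3 + (-0.4804)·(-3) + 0.4804·(-1) + (-0.6405)·(-4) = 3.3627; q_2·c_4 = 0.1589·(-2) + (-0.5403)·3 + (-0.5039)·(-3) + 0.3269·(-1) + 0.5675·(-4) = -3.0237; q_3·c_4 = 0.8301·(-2) + (-0.2542)·3 + 0.4954·(-3) + (-0.0109)·(-1) + (-0.0282)·(-4) = -3.7852.
u_4 = c_4 − 3.3627·q_1 + 3.0237·q_2 + 3.7852·q_3 = (0.5455, -0.1344, -1.0330, -1.6681, -0.2372).
‖u_4‖ = 2.0547, so q_4 = (0.2655, -0.0654, -0.5028, -0.8119, -0.1154).
Qᵀb = (0.9608, 2.7785, 2.2729, 2.8101).
Back-substitute: x_4 = 2.8101/2.0547 = 1.3677.
x_3 = (2.2729 + 3.7852·1.3677)/1.4798 = 5.0344.
x_2 = (2.7785 − 4.0497·5.0344 + 3.0237·1.3677)/5.6478 = -2.3857.
x_1 = (0.9608 − 0.3203·(-2.3857) − 3.5228·5.0344 − 3.3627·1.3677)/6.2450 = -3.3002.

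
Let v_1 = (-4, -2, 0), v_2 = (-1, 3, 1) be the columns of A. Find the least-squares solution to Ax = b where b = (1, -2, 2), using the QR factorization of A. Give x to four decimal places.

x = (-0.0463, -0.4630)

v_1 = (-4, -2, 0); ‖v_1‖ = 4.4721, so q_1 = (-0.8944, -0.4472, 0.0000).
q_1·v_2 = (-0.8944)·(-1) + (-0.4472)·3 + 0.0000·1 = -0.4472.
u_2 = v_2 + 0.4472·q_1 = (-1.4000, 2.8000, 1.0000).
‖u_2‖ = 3.2863, so q_2 = (-0.4260, 0.8520, 0.3043).
Qᵀb = (0.0000, -1.5215).
Back-substitute: x_2 = -1.5215/3.2863 = -0.4630.
x_1 = (0.0000 + 0.4472·(-0.4630))/4.4721 = -0.0463.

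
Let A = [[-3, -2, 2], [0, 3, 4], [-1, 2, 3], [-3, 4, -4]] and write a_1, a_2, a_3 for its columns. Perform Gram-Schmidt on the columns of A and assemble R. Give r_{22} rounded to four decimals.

a_1 = (-3, 0, -1, -3); ‖a_1‖ = 4.3589, so e_1 = (-0.6882, 0.0000, -0.2294, -0.6882).
e_1·a_2 = (-0.6882)·(-2) + 0.0000·3 + (-0.2294)·2 + (-0.6882)·4 = -1.8353.
u_2 = a_2 + 1.8353·e_1 = (-3.2632, 3.0000, 1.5789, 2.7368).
r_{22} = ‖u_2‖ = 5.4435.

r_{22} = 5.4435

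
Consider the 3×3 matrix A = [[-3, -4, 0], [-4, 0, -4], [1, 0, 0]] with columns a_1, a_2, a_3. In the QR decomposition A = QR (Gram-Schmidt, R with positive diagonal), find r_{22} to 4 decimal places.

a_1 = (-3, -4, 1); ‖a_1‖ = 5.0990, so q_1 = (-0.5883, -0.7845, 0.1961).
q_1·a_2 = (-0.5883)·(-4) + (-0.7845)·0 + 0.1961·0 = 2.3534.
u_2 = a_2 − 2.3534·q_1 = (-2.6154, 1.8462, -0.4615).
r_{22} = ‖u_2‖ = 3.2344.

r_{22} = 3.2344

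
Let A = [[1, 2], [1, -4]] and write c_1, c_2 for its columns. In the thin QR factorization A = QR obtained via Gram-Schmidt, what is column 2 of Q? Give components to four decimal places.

c_1 = (1, 1); ‖c_1‖ = 1.4142, so q_1 = (0.7071, 0.7071).
q_1·c_2 = 0.7071·2 + 0.7071·(-4) = -1.4142.
u_2 = c_2 + 1.4142·q_1 = (3.0000, -3.0000).
‖u_2‖ = 4.2426, so q_2 = (0.7071, -0.7071).

q_2 = (0.7071, -0.7071)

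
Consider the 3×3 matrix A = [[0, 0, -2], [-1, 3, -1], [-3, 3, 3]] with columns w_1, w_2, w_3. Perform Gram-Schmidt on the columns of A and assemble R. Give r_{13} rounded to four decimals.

w_1 = (0, -1, -3); ‖w_1‖ = 3.1623, so e_1 = (0.0000, -0.3162, -0.9487).
r_{13} = e_1·w_3 = -2.5298.

r_{13} = -2.5298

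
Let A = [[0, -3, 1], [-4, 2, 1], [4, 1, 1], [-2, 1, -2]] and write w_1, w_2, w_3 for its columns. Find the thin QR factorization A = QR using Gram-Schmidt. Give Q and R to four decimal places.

Q = [[0.0000, -0.8018, 0.2817], [-0.6667, 0.3563, 0.6198], [0.6667, 0.4454, 0.2817], [-0.3333, 0.1782, -0.6761]], R = [[6.0000, -1.0000, 0.6667], [0.0000, 3.7417, -0.3563], [0.0000, 0.0000, 2.5355]]

w_1 = (0, -4, 4, -2); ‖w_1‖ = 6.0000, so q_1 = (0.0000, -0.6667, 0.6667, -0.3333).
q_1·w_2 = 0.0000·(-3) + (-0.6667)·2 + 0.6667·1 + (-0.3333)·1 = -1.0000.
u_2 = w_2 + 1.0000·q_1 = (-3.0000, 1.3333, 1.6667, 0.6667).
‖u_2‖ = 3.7417, so q_2 = (-0.8018, 0.3563, 0.4454, 0.1782).
q_1·w_3 = 0.0000·1 + (-0.6667)·1 + 0.6667·1 + (-0.3333)·(-2) = 0.6667; q_2·w_3 = (-0.8018)·1 + 0.3563·1 + 0.4454·1 + 0.1782·(-2) = -0.3563.
u_3 = w_3 − 0.6667·q_1 + 0.3563·q_2 = (0.7143, 1.5714, 0.7143, -1.7143).
‖u_3‖ = 2.5355, so q_3 = (0.2817, 0.6198, 0.2817, -0.6761).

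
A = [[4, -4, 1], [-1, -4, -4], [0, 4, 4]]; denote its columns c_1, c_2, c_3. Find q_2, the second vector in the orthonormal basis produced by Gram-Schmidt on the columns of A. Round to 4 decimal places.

q_1 = c_1/‖c_1‖ = (4, -1, 0)/4.1231 = (0.9701, -0.2425, 0.0000).
r_{12} = q_1·c_2 = -2.9104.
u_2 = c_2 + 2.9104·q_1 = (-1.1765, -4.7059, 4.0000).
‖u_2‖ = 6.2872, so q_2 = (-0.1871, -0.7485, 0.6362).

q_2 = (-0.1871, -0.7485, 0.6362)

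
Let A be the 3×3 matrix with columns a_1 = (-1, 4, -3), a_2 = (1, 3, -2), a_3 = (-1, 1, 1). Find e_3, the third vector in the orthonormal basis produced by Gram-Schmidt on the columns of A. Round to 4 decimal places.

a_1 = (-1, 4, -3); ‖a_1‖ = 5.0990, so e_1 = (-0.1961, 0.7845, -0.5883).
e_1·a_2 = (-0.1961)·1 + 0.7845·3 + (-0.5883)·(-2) = 3.3340.
u_2 = a_2 − 3.3340·e_1 = (1.6538, 0.3846, -0.0385).
‖u_2‖ = 1.6984, so e_2 = (0.9738, 0.2265, -0.0226).
e_1·a_3 = (-0.1961)·(-1) + 0.7845·1 + (-0.5883)·1 = 0.3922; e_2·a_3 = 0.9738·(-1) + 0.2265·1 + (-0.0226)·1 = -0.7699.
u_3 = a_3 − 0.3922·e_1 + 0.7699·e_2 = (-0.1733, 0.8667, 1.2133).
‖u_3‖ = 1.5011, so e_3 = (-0.1155, 0.5774, 0.8083).

e_3 = (-0.1155, 0.5774, 0.8083)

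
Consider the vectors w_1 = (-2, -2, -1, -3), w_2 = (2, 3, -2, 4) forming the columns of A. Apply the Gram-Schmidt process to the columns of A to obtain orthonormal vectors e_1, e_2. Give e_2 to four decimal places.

e_2 = (-0.0677, 0.2369, -0.9477, 0.2031)

e_1 = w_1/‖w_1‖ = (-2, -2, -1, -3)/4.2426 = (-0.4714, -0.4714, -0.2357, -0.7071).
r_{12} = e_1·w_2 = -4.7140.
u_2 = w_2 + 4.7140·e_1 = (-0.2222, 0.7778, -3.1111, 0.6667).
‖u_2‖ = 3.2830, so e_2 = (-0.0677, 0.2369, -0.9477, 0.2031).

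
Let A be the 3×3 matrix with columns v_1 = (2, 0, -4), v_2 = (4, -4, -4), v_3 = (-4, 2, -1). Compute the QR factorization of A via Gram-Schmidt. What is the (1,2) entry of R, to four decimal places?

r_{12} = 5.3666

v_1 = (2, 0, -4); ‖v_1‖ = 4.4721, so e_1 = (0.4472, 0.0000, -0.8944).
r_{12} = e_1·v_2 = 5.3666.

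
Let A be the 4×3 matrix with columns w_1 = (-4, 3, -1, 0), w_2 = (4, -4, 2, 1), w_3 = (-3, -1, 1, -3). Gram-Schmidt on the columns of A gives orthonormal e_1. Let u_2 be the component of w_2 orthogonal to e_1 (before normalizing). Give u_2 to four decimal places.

u_2 = (-0.6154, -0.5385, 0.8462, 1.0000)

e_1 = w_1/‖w_1‖ = (-4, 3, -1, 0)/5.0990 = (-0.7845, 0.5883, -0.1961, 0.0000).
r_{12} = e_1·w_2 = -5.8835.
u_2 = w_2 + 5.8835·e_1 = (-0.6154, -0.5385, 0.8462, 1.0000).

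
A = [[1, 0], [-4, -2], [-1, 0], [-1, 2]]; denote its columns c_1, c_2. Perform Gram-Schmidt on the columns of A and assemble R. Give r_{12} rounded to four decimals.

r_{12} = 1.3765

c_1 = (1, -4, -1, -1); ‖c_1‖ = 4.3589, so e_1 = (0.2294, -0.9177, -0.2294, -0.2294).
r_{12} = e_1·c_2 = 1.3765.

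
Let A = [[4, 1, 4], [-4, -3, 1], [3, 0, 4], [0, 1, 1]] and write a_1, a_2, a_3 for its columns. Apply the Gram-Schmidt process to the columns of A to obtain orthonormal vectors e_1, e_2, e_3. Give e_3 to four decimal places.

a_1 = (4, -4, 3, 0); ‖a_1‖ = 6.4031, so e_1 = (0.6247, -0.6247, 0.4685, 0.0000).
e_1·a_2 = 0.6247·1 + (-0.6247)·(-3) + 0.4685·0 + 0.0000·1 = 2.4988.
u_2 = a_2 − 2.4988·e_1 = (-0.5610, -1.4390, -1.1707, 1.0000).
‖u_2‖ = 2.1808, so e_2 = (-0.2572, -0.6598, -0.5368, 0.4585).
e_1·a_3 = 0.6247·4 + (-0.6247)·1 + 0.4685·4 + 0.0000·1 = 3.7482; e_2·a_3 = (-0.2572)·4 + (-0.6598)·1 + (-0.5368)·4 + 0.4585·1 = -3.3775.
u_3 = a_3 − 3.7482·e_1 + 3.3775·e_2 = (0.7897, 1.1128, 0.4308, 2.5487).
‖u_3‖ = 2.9229, so e_3 = (0.2702, 0.3807, 0.1474, 0.8720).

e_3 = (0.2702, 0.3807, 0.1474, 0.8720)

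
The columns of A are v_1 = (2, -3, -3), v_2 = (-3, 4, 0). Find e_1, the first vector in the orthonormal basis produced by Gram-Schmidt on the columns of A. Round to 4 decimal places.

e_1 = (0.4264, -0.6396, -0.6396)

v_1 = (2, -3, -3); ‖v_1‖ = 4.6904, so e_1 = (0.4264, -0.6396, -0.6396).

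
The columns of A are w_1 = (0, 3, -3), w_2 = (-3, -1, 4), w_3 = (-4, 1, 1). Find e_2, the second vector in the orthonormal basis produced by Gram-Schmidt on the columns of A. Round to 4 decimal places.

w_1 = (0, 3, -3); ‖w_1‖ = 4.2426, so e_1 = (0.0000, 0.7071, -0.7071).
e_1·w_2 = 0.0000·(-3) + 0.7071·(-1) + (-0.7071)·4 = -3.5355.
u_2 = w_2 + 3.5355·e_1 = (-3.0000, 1.5000, 1.5000).
‖u_2‖ = 3.6742, so e_2 = (-0.8165, 0.4082, 0.4082).

e_2 = (-0.8165, 0.4082, 0.4082)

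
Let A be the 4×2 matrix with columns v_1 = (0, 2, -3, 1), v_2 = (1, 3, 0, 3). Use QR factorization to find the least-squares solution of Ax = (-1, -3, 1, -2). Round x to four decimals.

v_1 = (0, 2, -3, 1); ‖v_1‖ = 3.7417, so q_1 = (0.0000, 0.5345, -0.8018, 0.2673).
q_1·v_2 = 0.0000·1 + 0.5345·3 + (-0.8018)·0 + 0.2673·3 = 2.4054.
u_2 = v_2 − 2.4054·q_1 = (1.0000, 1.7143, 1.9286, 2.3571).
‖u_2‖ = 3.6351, so q_2 = (0.2751, 0.4716, 0.5305, 0.6484).
Qᵀb = (-2.9399, -2.4562).
Back-substitute: x_2 = -2.4562/3.6351 = -0.6757.
x_1 = (-2.9399 − 2.4054·(-0.6757))/3.7417 = -0.3514.

x = (-0.3514, -0.6757)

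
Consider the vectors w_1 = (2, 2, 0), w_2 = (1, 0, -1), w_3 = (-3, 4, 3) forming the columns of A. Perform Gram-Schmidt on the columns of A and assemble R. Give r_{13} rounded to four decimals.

r_{13} = 0.7071

q_1 = w_1/‖w_1‖ = (2, 2, 0)/2.8284 = (0.7071, 0.7071, 0.0000).
r_{13} = q_1·w_3 = 0.7071.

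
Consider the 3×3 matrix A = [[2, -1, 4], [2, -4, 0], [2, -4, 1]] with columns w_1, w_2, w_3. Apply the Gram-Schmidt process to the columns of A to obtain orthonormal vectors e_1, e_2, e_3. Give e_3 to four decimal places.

w_1 = (2, 2, 2); ‖w_1‖ = 3.4641, so e_1 = (0.5774, 0.5774, 0.5774).
e_1·w_2 = 0.5774·(-1) + 0.5774·(-4) + 0.5774·(-4) = -5.1962.
u_2 = w_2 + 5.1962·e_1 = (2.0000, -1.0000, -1.0000).
‖u_2‖ = 2.4495, so e_2 = (0.8165, -0.4082, -0.4082).
e_1·w_3 = 0.5774·4 + 0.5774·0 + 0.5774·1 = 2.8868; e_2·w_3 = 0.8165·4 + (-0.4082)·0 + (-0.4082)·1 = 2.8577.
u_3 = w_3 − 2.8868·e_1 − 2.8577·e_2 = (0.0000, -0.5000, 0.5000).
‖u_3‖ = 0.7071, so e_3 = (0.0000, -0.7071, 0.7071).

e_3 = (0.0000, -0.7071, 0.7071)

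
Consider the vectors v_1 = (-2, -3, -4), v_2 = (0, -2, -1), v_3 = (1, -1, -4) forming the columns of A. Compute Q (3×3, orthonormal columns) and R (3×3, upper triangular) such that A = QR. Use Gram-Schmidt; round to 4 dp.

Q = [[-0.3714, 0.5536, 0.7454], [-0.5571, -0.7751, 0.2981], [-0.7428, 0.3045, -0.5963]], R = [[5.3852, 1.8570, 3.1568], [0.0000, 1.2457, 0.1107], [0.0000, 0.0000, 2.8324]]

q_1 = v_1/‖v_1‖ = (-2, -3, -4)/5.3852 = (-0.3714, -0.5571, -0.7428).
r_{12} = q_1·v_2 = 1.8570.
u_2 = v_2 − 1.8570·q_1 = (0.6897, -0.9655, 0.3793).
‖u_2‖ = 1.2457, so q_2 = (0.5536, -0.7751, 0.3045).
r_{13} = q_1·v_3 = 3.1568; r_{23} = q_2·v_3 = 0.1107.
u_3 = v_3 − 3.1568·q_1 − 0.1107·q_2 = (2.1111, 0.8444, -1.6889).
‖u_3‖ = 2.8324, so q_3 = (0.7454, 0.2981, -0.5963).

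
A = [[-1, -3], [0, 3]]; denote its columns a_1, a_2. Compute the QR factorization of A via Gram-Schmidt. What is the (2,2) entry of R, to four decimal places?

a_1 = (-1, 0); ‖a_1‖ = 1.0000, so e_1 = (-1.0000, 0.0000).
e_1·a_2 = (-1.0000)·(-3) + 0.0000·3 = 3.0000.
u_2 = a_2 − 3.0000·e_1 = (0.0000, 3.0000).
r_{22} = ‖u_2‖ = 3.0000.

r_{22} = 3.0000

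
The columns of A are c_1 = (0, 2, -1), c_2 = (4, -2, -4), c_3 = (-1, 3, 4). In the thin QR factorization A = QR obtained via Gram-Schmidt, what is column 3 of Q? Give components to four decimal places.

c_1 = (0, 2, -1); ‖c_1‖ = 2.2361, so q_1 = (0.0000, 0.8944, -0.4472).
q_1·c_2 = 0.0000·4 + 0.8944·(-2) + (-0.4472)·(-4) = 0.0000.
u_2 = c_2 + 0.0000·q_1 = (4.0000, -2.0000, -4.0000).
‖u_2‖ = 6.0000, so q_2 = (0.6667, -0.3333, -0.6667).
q_1·c_3 = 0.0000·(-1) + 0.8944·3 + (-0.4472)·4 = 0.8944; q_2·c_3 = 0.6667·(-1) + (-0.3333)·3 + (-0.6667)·4 = -4.3333.
u_3 = c_3 − 0.8944·q_1 + 4.3333·q_2 = (1.8889, 0.7556, 1.5111).
‖u_3‖ = 2.5342, so q_3 = (0.7454, 0.2981, 0.5963).

q_3 = (0.7454, 0.2981, 0.5963)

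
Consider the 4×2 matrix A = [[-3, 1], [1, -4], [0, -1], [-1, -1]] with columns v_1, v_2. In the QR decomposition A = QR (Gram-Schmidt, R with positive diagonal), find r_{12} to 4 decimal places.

r_{12} = -1.8091

e_1 = v_1/‖v_1‖ = (-3, 1, 0, -1)/3.3166 = (-0.9045, 0.3015, 0.0000, -0.3015).
r_{12} = e_1·v_2 = -1.8091.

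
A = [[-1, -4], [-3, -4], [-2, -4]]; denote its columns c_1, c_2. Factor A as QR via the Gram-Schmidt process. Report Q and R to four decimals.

q_1 = c_1/‖c_1‖ = (-1, -3, -2)/3.7417 = (-0.2673, -0.8018, -0.5345).
r_{12} = q_1·c_2 = 6.4143.
u_2 = c_2 − 6.4143·q_1 = (-2.2857, 1.1429, -0.5714).
‖u_2‖ = 2.6186, so q_2 = (-0.8729, 0.4364, -0.2182).

Q = [[-0.2673, -0.8729], [-0.8018, 0.4364], [-0.5345, -0.2182]], R = [[3.7417, 6.4143], [0.0000, 2.6186]]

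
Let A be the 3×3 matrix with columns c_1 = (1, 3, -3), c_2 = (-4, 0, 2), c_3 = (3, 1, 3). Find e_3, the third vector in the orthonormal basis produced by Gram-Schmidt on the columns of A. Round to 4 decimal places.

e_3 = (0.3586, 0.5976, 0.7171)

c_1 = (1, 3, -3); ‖c_1‖ = 4.3589, so e_1 = (0.2294, 0.6882, -0.6882).
e_1·c_2 = 0.2294·(-4) + 0.6882·0 + (-0.6882)·2 = -2.2942.
u_2 = c_2 + 2.2942·e_1 = (-3.4737, 1.5789, 0.4211).
‖u_2‖ = 3.8389, so e_2 = (-0.9049, 0.4113, 0.1097).
e_1·c_3 = 0.2294·3 + 0.6882·1 + (-0.6882)·3 = -0.6882; e_2·c_3 = (-0.9049)·3 + 0.4113·1 + 0.1097·3 = -1.9743.
u_3 = c_3 + 0.6882·e_1 + 1.9743·e_2 = (1.3714, 2.2857, 2.7429).
‖u_3‖ = 3.8247, so e_3 = (0.3586, 0.5976, 0.7171).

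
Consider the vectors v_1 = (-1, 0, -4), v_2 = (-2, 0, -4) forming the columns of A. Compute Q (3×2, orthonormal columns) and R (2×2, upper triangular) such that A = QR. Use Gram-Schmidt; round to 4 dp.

Q = [[-0.2425, -0.9701], [0.0000, 0.0000], [-0.9701, 0.2425]], R = [[4.1231, 4.3656], [0.0000, 0.9701]]

e_1 = v_1/‖v_1‖ = (-1, 0, -4)/4.1231 = (-0.2425, 0.0000, -0.9701).
r_{12} = e_1·v_2 = 4.3656.
u_2 = v_2 − 4.3656·e_1 = (-0.9412, 0.0000, 0.2353).
‖u_2‖ = 0.9701, so e_2 = (-0.9701, 0.0000, 0.2425).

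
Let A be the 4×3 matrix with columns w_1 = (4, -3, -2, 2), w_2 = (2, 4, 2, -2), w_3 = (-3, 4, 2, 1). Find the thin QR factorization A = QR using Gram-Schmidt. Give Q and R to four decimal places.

w_1 = (4, -3, -2, 2); ‖w_1‖ = 5.7446, so e_1 = (0.6963, -0.5222, -0.3482, 0.3482).
e_1·w_2 = 0.6963·2 + (-0.5222)·4 + (-0.3482)·2 + 0.3482·(-2) = -2.0889.
u_2 = w_2 + 2.0889·e_1 = (3.4545, 2.9091, 1.2727, -1.2727).
‖u_2‖ = 4.8617, so e_2 = (0.7106, 0.5984, 0.2618, -0.2618).
e_1·w_3 = 0.6963·(-3) + (-0.5222)·4 + (-0.3482)·2 + 0.3482·1 = -4.5260; e_2·w_3 = 0.7106·(-3) + 0.5984·4 + 0.2618·2 + (-0.2618)·1 = 0.5236.
u_3 = w_3 + 4.5260·e_1 − 0.5236·e_2 = (-0.2205, 1.3231, 0.2872, 2.7128).
‖u_3‖ = 3.0399, so e_3 = (-0.0725, 0.4352, 0.0945, 0.8924).

Q = [[0.6963, 0.7106, -0.0725], [-0.5222, 0.5984, 0.4352], [-0.3482, 0.2618, 0.0945], [0.3482, -0.2618, 0.8924]], R = [[5.7446, -2.0889, -4.5260], [0.0000, 4.8617, 0.5236], [0.0000, 0.0000, 3.0399]]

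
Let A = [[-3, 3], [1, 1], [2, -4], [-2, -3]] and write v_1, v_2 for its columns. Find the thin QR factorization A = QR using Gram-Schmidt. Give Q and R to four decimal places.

Q = [[-0.7071, 0.2457], [0.2357, 0.2867], [0.4714, -0.5324], [-0.4714, -0.7576]], R = [[4.2426, -2.3570], [0.0000, 5.4263]]

v_1 = (-3, 1, 2, -2); ‖v_1‖ = 4.2426, so e_1 = (-0.7071, 0.2357, 0.4714, -0.4714).
e_1·v_2 = (-0.7071)·3 + 0.2357·1 + 0.4714·(-4) + (-0.4714)·(-3) = -2.3570.
u_2 = v_2 + 2.3570·e_1 = (1.3333, 1.5556, -2.8889, -4.1111).
‖u_2‖ = 5.4263, so e_2 = (0.2457, 0.2867, -0.5324, -0.7576).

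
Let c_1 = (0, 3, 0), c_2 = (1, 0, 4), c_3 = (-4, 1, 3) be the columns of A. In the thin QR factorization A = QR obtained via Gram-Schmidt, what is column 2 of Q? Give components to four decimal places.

e_2 = (0.2425, 0.0000, 0.9701)

e_1 = c_1/‖c_1‖ = (0, 3, 0)/3.0000 = (0.0000, 1.0000, 0.0000).
r_{12} = e_1·c_2 = 0.0000.
u_2 = c_2 + 0.0000·e_1 = (1.0000, 0.0000, 4.0000).
‖u_2‖ = 4.1231, so e_2 = (0.2425, 0.0000, 0.9701).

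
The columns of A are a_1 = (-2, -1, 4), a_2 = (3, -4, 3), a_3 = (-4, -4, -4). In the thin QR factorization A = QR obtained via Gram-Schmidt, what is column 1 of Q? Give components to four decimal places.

q_1 = (-0.4364, -0.2182, 0.8729)

a_1 = (-2, -1, 4); ‖a_1‖ = 4.5826, so q_1 = (-0.4364, -0.2182, 0.8729).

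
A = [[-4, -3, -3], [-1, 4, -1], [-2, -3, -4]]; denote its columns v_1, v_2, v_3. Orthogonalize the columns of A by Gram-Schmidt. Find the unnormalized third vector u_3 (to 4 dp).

v_1 = (-4, -1, -2); ‖v_1‖ = 4.5826, so e_1 = (-0.8729, -0.2182, -0.4364).
e_1·v_2 = (-0.8729)·(-3) + (-0.2182)·4 + (-0.4364)·(-3) = 3.0551.
u_2 = v_2 − 3.0551·e_1 = (-0.3333, 4.6667, -1.6667).
‖u_2‖ = 4.9666, so e_2 = (-0.0671, 0.9396, -0.3356).
e_1·v_3 = (-0.8729)·(-3) + (-0.2182)·(-1) + (-0.4364)·(-4) = 4.5826; e_2·v_3 = (-0.0671)·(-3) + 0.9396·(-1) + (-0.3356)·(-4) = 0.6040.
u_3 = v_3 − 4.5826·e_1 − 0.6040·e_2 = (1.0405, -0.5676, -1.7973).

u_3 = (1.0405, -0.5676, -1.7973)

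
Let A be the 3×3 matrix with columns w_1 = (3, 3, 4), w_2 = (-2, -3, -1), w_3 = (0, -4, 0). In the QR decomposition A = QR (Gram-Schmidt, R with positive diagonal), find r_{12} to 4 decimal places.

r_{12} = -3.2585

q_1 = w_1/‖w_1‖ = (3, 3, 4)/5.8310 = (0.5145, 0.5145, 0.6860).
r_{12} = q_1·w_2 = -3.2585.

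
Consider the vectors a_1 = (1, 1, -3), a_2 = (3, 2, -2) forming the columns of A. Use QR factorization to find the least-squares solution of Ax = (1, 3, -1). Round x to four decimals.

x = (-0.0303, 0.6667)

a_1 = (1, 1, -3); ‖a_1‖ = 3.3166, so q_1 = (0.3015, 0.3015, -0.9045).
q_1·a_2 = 0.3015·3 + 0.3015·2 + (-0.9045)·(-2) = 3.3166.
u_2 = a_2 − 3.3166·q_1 = (2.0000, 1.0000, 1.0000).
‖u_2‖ = 2.4495, so q_2 = (0.8165, 0.4082, 0.4082).
Qᵀb = (2.1106, 1.6330).
Back-substitute: x_2 = 1.6330/2.4495 = 0.6667.
x_1 = (2.1106 − 3.3166·0.6667)/3.3166 = -0.0303.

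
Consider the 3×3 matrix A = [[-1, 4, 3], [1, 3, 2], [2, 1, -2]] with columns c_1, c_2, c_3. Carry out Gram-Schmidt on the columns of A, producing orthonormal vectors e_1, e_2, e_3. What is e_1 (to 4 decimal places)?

e_1 = (-0.4082, 0.4082, 0.8165)

e_1 = c_1/‖c_1‖ = (-1, 1, 2)/2.4495 = (-0.4082, 0.4082, 0.8165).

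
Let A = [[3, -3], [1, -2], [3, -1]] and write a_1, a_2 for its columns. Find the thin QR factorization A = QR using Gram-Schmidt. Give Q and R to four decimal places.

Q = [[0.6882, -0.4113], [0.2294, -0.6581], [0.6882, 0.6307]], R = [[4.3589, -3.2118], [0.0000, 1.9194]]

a_1 = (3, 1, 3); ‖a_1‖ = 4.3589, so q_1 = (0.6882, 0.2294, 0.6882).
q_1·a_2 = 0.6882·(-3) + 0.2294·(-2) + 0.6882·(-1) = -3.2118.
u_2 = a_2 + 3.2118·q_1 = (-0.7895, -1.2632, 1.2105).
‖u_2‖ = 1.9194, so q_2 = (-0.4113, -0.6581, 0.6307).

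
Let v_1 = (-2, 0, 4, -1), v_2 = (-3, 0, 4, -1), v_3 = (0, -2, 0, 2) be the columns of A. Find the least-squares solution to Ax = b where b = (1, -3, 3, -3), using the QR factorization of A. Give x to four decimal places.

v_1 = (-2, 0, 4, -1); ‖v_1‖ = 4.5826, so q_1 = (-0.4364, 0.0000, 0.8729, -0.2182).
q_1·v_2 = (-0.4364)·(-3) + 0.0000·0 + 0.8729·4 + (-0.2182)·(-1) = 5.0190.
u_2 = v_2 − 5.0190·q_1 = (-0.8095, 0.0000, -0.3810, 0.0952).
‖u_2‖ = 0.8997, so q_2 = (-0.8997, 0.0000, -0.4234, 0.1059).
q_1·v_3 = (-0.4364)·0 + 0.0000·(-2) + 0.8729·0 + (-0.2182)·2 = -0.4364; q_2·v_3 = (-0.8997)·0 + 0.0000·(-2) + (-0.4234)·0 + 0.1059·2 = 0.2117.
u_3 = v_3 + 0.4364·q_1 − 0.2117·q_2 = (0.0000, -2.0000, 0.4706, 1.8824).
‖u_3‖ = 2.7865, so q_3 = (0.0000, -0.7177, 0.1689, 0.6755).
Qᵀb = (2.8368, -2.4875, 0.6333).
Back-substitute: x_3 = 0.6333/2.7865 = 0.2273.
x_2 = (-2.4875 − 0.2117·0.2273)/0.8997 = -2.8182.
x_1 = (2.8368 − 5.0190·(-2.8182) + 0.4364·0.2273)/4.5826 = 3.7273.

x = (3.7273, -2.8182, 0.2273)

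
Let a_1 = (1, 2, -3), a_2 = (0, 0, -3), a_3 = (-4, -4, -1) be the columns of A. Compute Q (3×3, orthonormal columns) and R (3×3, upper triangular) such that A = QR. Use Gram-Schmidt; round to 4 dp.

Q = [[0.2673, -0.3586, -0.8944], [0.5345, -0.7171, 0.4472], [-0.8018, -0.5976, 0.0000]], R = [[3.7417, 2.4054, -2.4054], [0.0000, 1.7928, 4.9004], [0.0000, 0.0000, 1.7889]]

a_1 = (1, 2, -3); ‖a_1‖ = 3.7417, so q_1 = (0.2673, 0.5345, -0.8018).
q_1·a_2 = 0.2673·0 + 0.5345·0 + (-0.8018)·(-3) = 2.4054.
u_2 = a_2 − 2.4054·q_1 = (-0.6429, -1.2857, -1.0714).
‖u_2‖ = 1.7928, so q_2 = (-0.3586, -0.7171, -0.5976).
q_1·a_3 = 0.2673·(-4) + 0.5345·(-4) + (-0.8018)·(-1) = -2.4054; q_2·a_3 = (-0.3586)·(-4) + (-0.7171)·(-4) + (-0.5976)·(-1) = 4.9004.
u_3 = a_3 + 2.4054·q_1 − 4.9004·q_2 = (-1.6000, 0.8000, 0.0000).
‖u_3‖ = 1.7889, so q_3 = (-0.8944, 0.4472, 0.0000).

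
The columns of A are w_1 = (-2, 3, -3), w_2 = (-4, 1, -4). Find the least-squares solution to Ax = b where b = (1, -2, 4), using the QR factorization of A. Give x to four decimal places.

e_1 = w_1/‖w_1‖ = (-2, 3, -3)/4.6904 = (-0.4264, 0.6396, -0.6396).
r_{12} = e_1·w_2 = 4.9036.
u_2 = w_2 − 4.9036·e_1 = (-1.9091, -2.1364, -0.8636).
‖u_2‖ = 2.9924, so e_2 = (-0.6380, -0.7139, -0.2886).
Qᵀb = (-4.2640, -0.3646).
Back-substitute: x_2 = -0.3646/2.9924 = -0.1218.
x_1 = (-4.2640 − 4.9036·(-0.1218))/4.6904 = -0.7817.

x = (-0.7817, -0.1218)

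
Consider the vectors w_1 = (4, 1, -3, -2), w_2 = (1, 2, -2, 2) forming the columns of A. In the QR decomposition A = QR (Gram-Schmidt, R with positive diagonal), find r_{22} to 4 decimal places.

w_1 = (4, 1, -3, -2); ‖w_1‖ = 5.4772, so e_1 = (0.7303, 0.1826, -0.5477, -0.3651).
e_1·w_2 = 0.7303·1 + 0.1826·2 + (-0.5477)·(-2) + (-0.3651)·2 = 1.4606.
u_2 = w_2 − 1.4606·e_1 = (-0.0667, 1.7333, -1.2000, 2.5333).
r_{22} = ‖u_2‖ = 3.2965.

r_{22} = 3.2965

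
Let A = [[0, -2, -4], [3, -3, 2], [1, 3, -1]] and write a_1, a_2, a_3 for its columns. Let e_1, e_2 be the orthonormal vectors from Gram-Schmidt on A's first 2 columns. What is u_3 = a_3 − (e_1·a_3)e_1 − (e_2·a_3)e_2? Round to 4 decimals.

e_1 = a_1/‖a_1‖ = (0, 3, 1)/3.1623 = (0.0000, 0.9487, 0.3162).
r_{12} = e_1·a_2 = -1.8974.
u_2 = a_2 + 1.8974·e_1 = (-2.0000, -1.2000, 3.6000).
‖u_2‖ = 4.2895, so e_2 = (-0.4663, -0.2798, 0.8393).
r_{13} = e_1·a_3 = 1.5811; r_{23} = e_2·a_3 = 0.4663.
u_3 = a_3 − 1.5811·e_1 − 0.4663·e_2 = (-3.7826, 0.6304, -1.8913).

u_3 = (-3.7826, 0.6304, -1.8913)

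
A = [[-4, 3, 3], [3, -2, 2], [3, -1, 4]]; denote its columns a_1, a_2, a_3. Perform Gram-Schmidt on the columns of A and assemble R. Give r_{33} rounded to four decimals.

a_1 = (-4, 3, 3); ‖a_1‖ = 5.8310, so q_1 = (-0.6860, 0.5145, 0.5145).
q_1·a_2 = (-0.6860)·3 + 0.5145·(-2) + 0.5145·(-1) = -3.6015.
u_2 = a_2 + 3.6015·q_1 = (0.5294, -0.1471, 0.8529).
‖u_2‖ = 1.0146, so q_2 = (0.5218, -0.1449, 0.8407).
q_1·a_3 = (-0.6860)·3 + 0.5145·2 + 0.5145·4 = 1.0290; q_2·a_3 = 0.5218·3 + (-0.1449)·2 + 0.8407·4 = 4.6382.
u_3 = a_3 − 1.0290·q_1 − 4.6382·q_2 = (1.2857, 2.1429, -0.4286).
r_{33} = ‖u_3‖ = 2.5355.

r_{33} = 2.5355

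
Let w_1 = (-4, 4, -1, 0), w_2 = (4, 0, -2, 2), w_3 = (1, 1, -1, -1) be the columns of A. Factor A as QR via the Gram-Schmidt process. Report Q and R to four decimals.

w_1 = (-4, 4, -1, 0); ‖w_1‖ = 5.7446, so q_1 = (-0.6963, 0.6963, -0.1741, 0.0000).
q_1·w_2 = (-0.6963)·4 + 0.6963·0 + (-0.1741)·(-2) + 0.0000·2 = -2.4371.
u_2 = w_2 + 2.4371·q_1 = (2.3030, 1.6970, -2.4242, 2.0000).
‖u_2‖ = 4.2498, so q_2 = (0.5419, 0.3993, -0.5704, 0.4706).
q_1·w_3 = (-0.6963)·1 + 0.6963·1 + (-0.1741)·(-1) + 0.0000·(-1) = 0.1741; q_2·w_3 = 0.5419·1 + 0.3993·1 + (-0.5704)·(-1) + 0.4706·(-1) = 1.0411.
u_3 = w_3 − 0.1741·q_1 − 1.0411·q_2 = (0.5570, 0.4631, -0.3758, -1.4899).
‖u_3‖ = 1.6988, so q_3 = (0.3279, 0.2726, -0.2212, -0.8771).

Q = [[-0.6963, 0.5419, 0.3279], [0.6963, 0.3993, 0.2726], [-0.1741, -0.5704, -0.2212], [0.0000, 0.4706, -0.8771]], R = [[5.7446, -2.4371, 0.1741], [0.0000, 4.2498, 1.0411], [0.0000, 0.0000, 1.6988]]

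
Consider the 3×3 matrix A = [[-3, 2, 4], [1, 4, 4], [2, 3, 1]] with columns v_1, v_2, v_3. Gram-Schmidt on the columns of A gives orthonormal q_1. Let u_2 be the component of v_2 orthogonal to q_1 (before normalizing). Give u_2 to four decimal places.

u_2 = (2.8571, 3.7143, 2.4286)

v_1 = (-3, 1, 2); ‖v_1‖ = 3.7417, so q_1 = (-0.8018, 0.2673, 0.5345).
q_1·v_2 = (-0.8018)·2 + 0.2673·4 + 0.5345·3 = 1.0690.
u_2 = v_2 − 1.0690·q_1 = (2.8571, 3.7143, 2.4286).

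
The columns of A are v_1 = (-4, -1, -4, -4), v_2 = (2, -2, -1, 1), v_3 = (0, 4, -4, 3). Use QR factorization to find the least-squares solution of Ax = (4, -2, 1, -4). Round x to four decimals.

v_1 = (-4, -1, -4, -4); ‖v_1‖ = 7.0000, so q_1 = (-0.5714, -0.1429, -0.5714, -0.5714).
q_1·v_2 = (-0.5714)·2 + (-0.1429)·(-2) + (-0.5714)·(-1) + (-0.5714)·1 = -0.8571.
u_2 = v_2 + 0.8571·q_1 = (1.5102, -2.1224, -1.4898, 0.5102).
‖u_2‖ = 3.0439, so q_2 = (0.4961, -0.6973, -0.4894, 0.1676).
q_1·v_3 = (-0.5714)·0 + (-0.1429)·4 + (-0.5714)·(-4) + (-0.5714)·3 = 0.0000; q_2·v_3 = 0.4961·0 + (-0.6973)·4 + (-0.4894)·(-4) + 0.1676·3 = -0.3285.
u_3 = v_3 + 0.0000·q_1 + 0.3285·q_2 = (0.1630, 3.7709, -4.1608, 3.0551).
‖u_3‖ = 6.3947, so q_3 = (0.0255, 0.5897, -0.6507, 0.4778).
Qᵀb = (-0.2857, 2.2192, -3.6391).
Back-substitute: x_3 = -3.6391/6.3947 = -0.5691.
x_2 = (2.2192 + 0.3285·(-0.5691))/3.0439 = 0.6677.
x_1 = (-0.2857 + 0.8571·0.6677 + 0.0000·(-0.5691))/7.0000 = 0.0409.

x = (0.0409, 0.6677, -0.5691)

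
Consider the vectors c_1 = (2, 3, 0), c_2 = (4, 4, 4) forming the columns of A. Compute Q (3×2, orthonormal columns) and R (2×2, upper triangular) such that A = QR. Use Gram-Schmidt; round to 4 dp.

c_1 = (2, 3, 0); ‖c_1‖ = 3.6056, so e_1 = (0.5547, 0.8321, 0.0000).
e_1·c_2 = 0.5547·4 + 0.8321·4 + 0.0000·4 = 5.5470.
u_2 = c_2 − 5.5470·e_1 = (0.9231, -0.6154, 4.0000).
‖u_2‖ = 4.1510, so e_2 = (0.2224, -0.1482, 0.9636).

Q = [[0.5547, 0.2224], [0.8321, -0.1482], [0.0000, 0.9636]], R = [[3.6056, 5.5470], [0.0000, 4.1510]]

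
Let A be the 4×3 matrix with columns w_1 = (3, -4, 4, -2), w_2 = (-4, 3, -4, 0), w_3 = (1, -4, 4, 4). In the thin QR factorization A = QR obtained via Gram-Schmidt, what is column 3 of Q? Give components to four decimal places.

w_1 = (3, -4, 4, -2); ‖w_1‖ = 6.7082, so e_1 = (0.4472, -0.5963, 0.5963, -0.2981).
e_1·w_2 = 0.4472·(-4) + (-0.5963)·3 + 0.5963·(-4) + (-0.2981)·0 = -5.9628.
u_2 = w_2 + 5.9628·e_1 = (-1.3333, -0.5556, -0.4444, -1.7778).
‖u_2‖ = 2.3333, so e_2 = (-0.5714, -0.2381, -0.1905, -0.7619).
e_1·w_3 = 0.4472·1 + (-0.5963)·(-4) + 0.5963·4 + (-0.2981)·4 = 4.0249; e_2·w_3 = (-0.5714)·1 + (-0.2381)·(-4) + (-0.1905)·4 + (-0.7619)·4 = -3.4286.
u_3 = w_3 − 4.0249·e_1 + 3.4286·e_2 = (-2.7592, -2.4163, 0.9469, 2.5878).
‖u_3‖ = 4.5875, so e_3 = (-0.6015, -0.5267, 0.2064, 0.5641).

e_3 = (-0.6015, -0.5267, 0.2064, 0.5641)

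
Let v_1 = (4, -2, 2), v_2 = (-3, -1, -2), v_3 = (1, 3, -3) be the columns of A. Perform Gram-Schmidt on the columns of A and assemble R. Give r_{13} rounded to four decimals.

e_1 = v_1/‖v_1‖ = (4, -2, 2)/4.8990 = (0.8165, -0.4082, 0.4082).
r_{13} = e_1·v_3 = -1.6330.

r_{13} = -1.6330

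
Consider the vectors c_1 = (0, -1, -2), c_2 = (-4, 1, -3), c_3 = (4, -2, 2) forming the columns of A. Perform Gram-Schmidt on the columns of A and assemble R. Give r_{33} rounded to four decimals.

c_1 = (0, -1, -2); ‖c_1‖ = 2.2361, so q_1 = (0.0000, -0.4472, -0.8944).
q_1·c_2 = 0.0000·(-4) + (-0.4472)·1 + (-0.8944)·(-3) = 2.2361.
u_2 = c_2 − 2.2361·q_1 = (-4.0000, 2.0000, -1.0000).
‖u_2‖ = 4.5826, so q_2 = (-0.8729, 0.4364, -0.2182).
q_1·c_3 = 0.0000·4 + (-0.4472)·(-2) + (-0.8944)·2 = -0.8944; q_2·c_3 = (-0.8729)·4 + 0.4364·(-2) + (-0.2182)·2 = -4.8008.
u_3 = c_3 + 0.8944·q_1 + 4.8008·q_2 = (-0.1905, -0.3048, 0.1524).
r_{33} = ‖u_3‖ = 0.3904.

r_{33} = 0.3904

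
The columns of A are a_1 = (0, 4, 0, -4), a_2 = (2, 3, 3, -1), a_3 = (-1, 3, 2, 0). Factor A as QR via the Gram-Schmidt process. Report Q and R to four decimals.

Q = [[0.0000, 0.5164, -0.7744], [0.7071, 0.2582, 0.4139], [0.0000, 0.7746, 0.2403], [-0.7071, 0.2582, 0.4139]], R = [[5.6569, 2.8284, 2.1213], [0.0000, 3.8730, 1.8074], [0.0000, 0.0000, 2.4967]]

a_1 = (0, 4, 0, -4); ‖a_1‖ = 5.6569, so e_1 = (0.0000, 0.7071, 0.0000, -0.7071).
e_1·a_2 = 0.0000·2 + 0.7071·3 + 0.0000·3 + (-0.7071)·(-1) = 2.8284.
u_2 = a_2 − 2.8284·e_1 = (2.0000, 1.0000, 3.0000, 1.0000).
‖u_2‖ = 3.8730, so e_2 = (0.5164, 0.2582, 0.7746, 0.2582).
e_1·a_3 = 0.0000·(-1) + 0.7071·3 + 0.0000·2 + (-0.7071)·0 = 2.1213; e_2·a_3 = 0.5164·(-1) + 0.2582·3 + 0.7746·2 + 0.2582·0 = 1.8074.
u_3 = a_3 − 2.1213·e_1 − 1.8074·e_2 = (-1.9333, 1.0333, 0.6000, 1.0333).
‖u_3‖ = 2.4967, so e_3 = (-0.7744, 0.4139, 0.2403, 0.4139).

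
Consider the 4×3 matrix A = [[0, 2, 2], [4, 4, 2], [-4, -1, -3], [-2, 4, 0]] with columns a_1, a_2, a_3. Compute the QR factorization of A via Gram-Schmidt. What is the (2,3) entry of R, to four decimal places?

e_1 = a_1/‖a_1‖ = (0, 4, -4, -2)/6.0000 = (0.0000, 0.6667, -0.6667, -0.3333).
r_{12} = e_1·a_2 = 2.0000.
u_2 = a_2 − 2.0000·e_1 = (2.0000, 2.6667, 0.3333, 4.6667).
‖u_2‖ = 5.7446, so e_2 = (0.3482, 0.4642, 0.0580, 0.8124).
r_{23} = e_2·a_3 = 1.4506.

r_{23} = 1.4506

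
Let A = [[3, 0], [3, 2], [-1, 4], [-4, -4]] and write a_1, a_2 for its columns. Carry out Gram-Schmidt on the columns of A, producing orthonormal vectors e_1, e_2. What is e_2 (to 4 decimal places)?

e_2 = (-0.2983, 0.0884, 0.8729, -0.3757)

a_1 = (3, 3, -1, -4); ‖a_1‖ = 5.9161, so e_1 = (0.5071, 0.5071, -0.1690, -0.6761).
e_1·a_2 = 0.5071·0 + 0.5071·2 + (-0.1690)·4 + (-0.6761)·(-4) = 3.0426.
u_2 = a_2 − 3.0426·e_1 = (-1.5429, 0.4571, 4.5143, -1.9429).
‖u_2‖ = 5.1713, so e_2 = (-0.2983, 0.0884, 0.8729, -0.3757).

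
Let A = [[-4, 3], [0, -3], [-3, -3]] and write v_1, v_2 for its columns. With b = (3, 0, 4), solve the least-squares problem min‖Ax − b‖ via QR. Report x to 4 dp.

v_1 = (-4, 0, -3); ‖v_1‖ = 5.0000, so e_1 = (-0.8000, 0.0000, -0.6000).
e_1·v_2 = (-0.8000)·3 + 0.0000·(-3) + (-0.6000)·(-3) = -0.6000.
u_2 = v_2 + 0.6000·e_1 = (2.5200, -3.0000, -3.3600).
‖u_2‖ = 5.1614, so e_2 = (0.4882, -0.5812, -0.6510).
Qᵀb = (-4.8000, -1.1392).
Back-substitute: x_2 = -1.1392/5.1614 = -0.2207.
x_1 = (-4.8000 + 0.6000·(-0.2207))/5.0000 = -0.9865.

x = (-0.9865, -0.2207)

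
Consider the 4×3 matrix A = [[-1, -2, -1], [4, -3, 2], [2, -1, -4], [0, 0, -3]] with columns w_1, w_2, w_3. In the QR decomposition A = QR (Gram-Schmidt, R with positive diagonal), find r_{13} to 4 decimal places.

w_1 = (-1, 4, 2, 0); ‖w_1‖ = 4.5826, so e_1 = (-0.2182, 0.8729, 0.4364, 0.0000).
r_{13} = e_1·w_3 = 0.2182.

r_{13} = 0.2182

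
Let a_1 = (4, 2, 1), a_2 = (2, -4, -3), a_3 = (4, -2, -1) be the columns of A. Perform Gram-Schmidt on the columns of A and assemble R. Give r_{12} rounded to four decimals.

r_{12} = -0.6547

e_1 = a_1/‖a_1‖ = (4, 2, 1)/4.5826 = (0.8729, 0.4364, 0.2182).
r_{12} = e_1·a_2 = -0.6547.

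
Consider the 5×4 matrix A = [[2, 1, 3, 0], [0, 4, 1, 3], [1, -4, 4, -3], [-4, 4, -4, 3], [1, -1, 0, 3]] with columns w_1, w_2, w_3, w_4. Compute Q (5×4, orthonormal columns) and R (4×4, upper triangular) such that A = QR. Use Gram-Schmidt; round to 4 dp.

q_1 = w_1/‖w_1‖ = (2, 0, 1, -4, 1)/4.6904 = (0.4264, 0.0000, 0.2132, -0.8528, 0.2132).
r_{12} = q_1·w_2 = -4.0508.
u_2 = w_2 + 4.0508·q_1 = (2.7273, 4.0000, -3.1364, 0.5455, -0.1364).
‖u_2‖ = 5.7958, so q_2 = (0.4706, 0.6902, -0.5411, 0.0941, -0.0235).
r_{13} = q_1·w_3 = 5.5432; r_{23} = q_2·w_3 = -0.4392.
u_3 = w_3 − 5.5432·q_1 + 0.4392·q_2 = (0.8430, 1.3031, 2.5805, 0.7686, -1.1922).
‖u_3‖ = 3.3286, so q_3 = (0.2533, 0.3915, 0.7752, 0.2309, -0.3581).
r_{14} = q_1·w_4 = -2.5584; r_{24} = q_2·w_4 = 3.9057; r_{34} = q_3·w_4 = -1.5330.
u_4 = w_4 + 2.5584·q_1 − 3.9057·q_2 + 1.5330·q_3 = (-0.3587, 0.9046, 0.8475, 0.8046, 3.0883).
‖u_4‖ = 3.4424, so q_4 = (-0.1042, 0.2628, 0.2462, 0.2337, 0.8971).

Q = [[0.4264, 0.4706, 0.2533, -0.1042], [0.0000, 0.6902, 0.3915, 0.2628], [0.2132, -0.5411, 0.7752, 0.2462], [-0.8528, 0.0941, 0.2309, 0.2337], [0.2132, -0.0235, -0.3581, 0.8971]], R = [[4.6904, -4.0508, 5.5432, -2.5584], [0.0000, 5.7958, -0.4392, 3.9057], [0.0000, 0.0000, 3.3286, -1.5330], [0.0000, 0.0000, 0.0000, 3.4424]]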